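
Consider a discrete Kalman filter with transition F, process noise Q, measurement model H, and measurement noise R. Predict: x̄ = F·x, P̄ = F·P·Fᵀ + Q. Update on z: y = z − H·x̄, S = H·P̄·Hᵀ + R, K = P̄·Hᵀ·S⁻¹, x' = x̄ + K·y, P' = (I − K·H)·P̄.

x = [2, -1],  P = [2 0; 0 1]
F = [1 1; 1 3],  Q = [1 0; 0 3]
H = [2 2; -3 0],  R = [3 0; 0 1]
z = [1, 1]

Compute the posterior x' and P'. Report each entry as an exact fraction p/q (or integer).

x̄ = F·x = [1, -1]
P̄ = F·P·Fᵀ + Q = [4 5; 5 14]
y = z − H·x̄ = [1, 4]
S = H·P̄·Hᵀ + R = [115 -54; -54 37]
K = P̄·Hᵀ·S⁻¹ = [18/1339 -408/1339; 596/1339 327/1339]
x' = x̄ + K·y = [-275/1339, 565/1339]
P' = (I − K·H)·P̄ = [136/1339 -109/1339; -109/1339 1003/1339]

x' = [-275/1339, 565/1339]
P' = [136/1339 -109/1339; -109/1339 1003/1339]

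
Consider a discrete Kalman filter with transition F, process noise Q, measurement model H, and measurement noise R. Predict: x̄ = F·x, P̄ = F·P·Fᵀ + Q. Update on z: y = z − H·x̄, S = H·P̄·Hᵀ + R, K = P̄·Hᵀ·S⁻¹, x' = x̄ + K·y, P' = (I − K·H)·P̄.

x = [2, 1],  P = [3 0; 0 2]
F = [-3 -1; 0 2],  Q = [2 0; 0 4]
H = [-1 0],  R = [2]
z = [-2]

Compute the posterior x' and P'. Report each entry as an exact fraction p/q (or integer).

x' = [16/11, 10/11]
P' = [62/33 -8/33; -8/33 380/33]

x̄ = F·x = [-7, 2]
P̄ = F·P·Fᵀ + Q = [31 -4; -4 12]
y = z − H·x̄ = [-9]
S = H·P̄·Hᵀ + R = [33]
K = P̄·Hᵀ·S⁻¹ = [-31/33; 4/33]
x' = x̄ + K·y = [16/11, 10/11]
P' = (I − K·H)·P̄ = [62/33 -8/33; -8/33 380/33]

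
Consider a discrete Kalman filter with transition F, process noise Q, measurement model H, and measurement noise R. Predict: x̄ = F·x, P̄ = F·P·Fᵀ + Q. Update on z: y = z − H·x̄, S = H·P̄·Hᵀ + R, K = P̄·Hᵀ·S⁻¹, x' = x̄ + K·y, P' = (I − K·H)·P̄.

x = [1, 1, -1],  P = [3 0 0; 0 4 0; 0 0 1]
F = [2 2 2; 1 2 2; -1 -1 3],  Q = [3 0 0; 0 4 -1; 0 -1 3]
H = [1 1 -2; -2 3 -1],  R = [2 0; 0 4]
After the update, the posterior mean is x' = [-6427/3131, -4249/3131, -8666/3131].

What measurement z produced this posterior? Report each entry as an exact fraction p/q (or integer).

z = [2, 3]

x̄ = F·x = [2, 1, -5]
P̄ = F·P·Fᵀ + Q = [35 26 -8; 26 27 -6; -8 -6 19]
S = H·P̄·Hᵀ + R = [248 93; 93 98]
K = P̄·Hᵀ·S⁻¹ = [6058/15655 -103/505; 623/3131 17/101; -3143/15655 -12/505]
x' − x̄ = [-12689/3131, -7380/3131, 6989/3131] = K·y
y = (KᵀK)⁻¹·Kᵀ·(x' − x̄) = [-11, -1]
z = y + H·x̄ = [-11, -1] + [13, 4] = [2, 3]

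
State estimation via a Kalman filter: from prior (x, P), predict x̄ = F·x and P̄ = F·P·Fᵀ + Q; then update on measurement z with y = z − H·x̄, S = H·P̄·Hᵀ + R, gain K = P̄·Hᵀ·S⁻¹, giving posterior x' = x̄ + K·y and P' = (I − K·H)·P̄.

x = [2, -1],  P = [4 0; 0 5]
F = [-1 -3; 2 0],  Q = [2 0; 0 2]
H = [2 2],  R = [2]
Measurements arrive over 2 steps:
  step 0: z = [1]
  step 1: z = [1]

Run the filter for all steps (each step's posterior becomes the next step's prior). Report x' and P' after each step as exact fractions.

step 0: x' = [-280/107, 338/107], P' = [1759/107 -1716/107; -1716/107 1726/107]
step 1: x' = [-32777/56141, 59500/56141], P' = [125687/56141 -111698/56141; -111698/56141 125726/56141]

step 0: x̄ = F·x = [1, 4]
step 0: P̄ = F·P·Fᵀ + Q = [51 -8; -8 18]
step 0: y = z − H·x̄ = [-9]
step 0: S = H·P̄·Hᵀ + R = [214]
step 0: K = P̄·Hᵀ·S⁻¹ = [43/107; 10/107]
step 0: x' = x̄ + K·y = [-280/107, 338/107]
step 0: P' = (I − K·H)·P̄ = [1759/107 -1716/107; -1716/107 1726/107]
step 1: x̄ = F·x = [-734/107, -560/107]
step 1: P̄ = F·P·Fᵀ + Q = [7211/107 6778/107; 6778/107 7250/107]
step 1: y = z − H·x̄ = [2695/107]
step 1: S = H·P̄·Hᵀ + R = [112282/107]
step 1: K = P̄·Hᵀ·S⁻¹ = [13989/56141; 14028/56141]
step 1: x' = x̄ + K·y = [-32777/56141, 59500/56141]
step 1: P' = (I − K·H)·P̄ = [125687/56141 -111698/56141; -111698/56141 125726/56141]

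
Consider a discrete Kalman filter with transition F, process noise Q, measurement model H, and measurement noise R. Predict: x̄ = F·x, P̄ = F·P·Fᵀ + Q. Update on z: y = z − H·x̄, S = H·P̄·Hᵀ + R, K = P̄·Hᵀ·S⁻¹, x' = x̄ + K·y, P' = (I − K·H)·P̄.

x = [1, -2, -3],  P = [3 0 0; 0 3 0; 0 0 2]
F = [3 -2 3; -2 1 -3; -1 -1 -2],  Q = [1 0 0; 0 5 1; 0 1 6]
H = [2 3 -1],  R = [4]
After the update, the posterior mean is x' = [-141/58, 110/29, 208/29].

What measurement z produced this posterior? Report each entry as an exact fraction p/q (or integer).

x̄ = F·x = [-2, 5, 7]
P̄ = F·P·Fᵀ + Q = [58 -42 -15; -42 38 16; -15 16 20]
S = H·P̄·Hᵀ + R = [58]
K = P̄·Hᵀ·S⁻¹ = [5/58; 7/29; -1/29]
x' − x̄ = [-25/58, -35/29, 5/29] = K·y
y = (KᵀK)⁻¹·Kᵀ·(x' − x̄) = [-5]
z = y + H·x̄ = [-5] + [4] = [-1]

z = [-1]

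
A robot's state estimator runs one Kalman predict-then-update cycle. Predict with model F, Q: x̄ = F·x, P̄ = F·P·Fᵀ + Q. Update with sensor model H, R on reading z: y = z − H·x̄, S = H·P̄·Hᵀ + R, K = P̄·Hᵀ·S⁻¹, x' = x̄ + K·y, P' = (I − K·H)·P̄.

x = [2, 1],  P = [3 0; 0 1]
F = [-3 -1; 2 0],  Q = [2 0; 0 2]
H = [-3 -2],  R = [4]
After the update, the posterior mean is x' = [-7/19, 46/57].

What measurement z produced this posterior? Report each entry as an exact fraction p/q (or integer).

x̄ = F·x = [-7, 4]
P̄ = F·P·Fᵀ + Q = [30 -18; -18 14]
S = H·P̄·Hᵀ + R = [114]
K = P̄·Hᵀ·S⁻¹ = [-9/19; 13/57]
x' − x̄ = [126/19, -182/57] = K·y
y = (KᵀK)⁻¹·Kᵀ·(x' − x̄) = [-14]
z = y + H·x̄ = [-14] + [13] = [-1]

z = [-1]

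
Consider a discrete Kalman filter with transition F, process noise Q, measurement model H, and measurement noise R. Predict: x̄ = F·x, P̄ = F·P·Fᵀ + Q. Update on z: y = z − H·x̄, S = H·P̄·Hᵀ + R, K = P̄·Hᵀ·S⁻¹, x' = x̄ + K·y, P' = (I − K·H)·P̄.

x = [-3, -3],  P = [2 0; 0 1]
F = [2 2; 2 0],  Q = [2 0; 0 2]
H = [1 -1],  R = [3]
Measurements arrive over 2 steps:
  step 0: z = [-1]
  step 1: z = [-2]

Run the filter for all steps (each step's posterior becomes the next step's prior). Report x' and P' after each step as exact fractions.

step 0: x' = [-102/11, -76/11], P' = [118/11 100/11; 100/11 106/11]
step 1: x' = [-2072/167, -1608/167], P' = [4394/167 3548/167; 3548/167 3170/167]

step 0: x̄ = F·x = [-12, -6]
step 0: P̄ = F·P·Fᵀ + Q = [14 8; 8 10]
step 0: y = z − H·x̄ = [5]
step 0: S = H·P̄·Hᵀ + R = [11]
step 0: K = P̄·Hᵀ·S⁻¹ = [6/11; -2/11]
step 0: x' = x̄ + K·y = [-102/11, -76/11]
step 0: P' = (I − K·H)·P̄ = [118/11 100/11; 100/11 106/11]
step 1: x̄ = F·x = [-356/11, -204/11]
step 1: P̄ = F·P·Fᵀ + Q = [1718/11 872/11; 872/11 494/11]
step 1: y = z − H·x̄ = [130/11]
step 1: S = H·P̄·Hᵀ + R = [501/11]
step 1: K = P̄·Hᵀ·S⁻¹ = [282/167; 126/167]
step 1: x' = x̄ + K·y = [-2072/167, -1608/167]
step 1: P' = (I − K·H)·P̄ = [4394/167 3548/167; 3548/167 3170/167]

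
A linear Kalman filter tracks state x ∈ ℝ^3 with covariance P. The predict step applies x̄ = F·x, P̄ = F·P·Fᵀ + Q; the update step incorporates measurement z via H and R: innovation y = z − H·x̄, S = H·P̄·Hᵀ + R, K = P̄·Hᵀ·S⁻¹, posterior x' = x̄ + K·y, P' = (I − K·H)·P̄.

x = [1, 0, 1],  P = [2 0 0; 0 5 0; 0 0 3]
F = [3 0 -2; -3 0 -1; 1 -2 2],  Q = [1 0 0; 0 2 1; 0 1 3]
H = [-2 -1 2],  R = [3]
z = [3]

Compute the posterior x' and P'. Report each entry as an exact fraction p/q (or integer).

x' = [326/171, -421/114, 541/342]
P' = [3379/171 -901/57 1981/171; -901/57 825/38 -575/114; 1981/171 -575/114 3245/342]

x̄ = F·x = [1, -4, 3]
P̄ = F·P·Fᵀ + Q = [31 -12 -6; -12 23 -11; -6 -11 37]
y = z − H·x̄ = [-5]
S = H·P̄·Hᵀ + R = [342]
K = P̄·Hᵀ·S⁻¹ = [-31/171; -7/114; 97/342]
x' = x̄ + K·y = [326/171, -421/114, 541/342]
P' = (I − K·H)·P̄ = [3379/171 -901/57 1981/171; -901/57 825/38 -575/114; 1981/171 -575/114 3245/342]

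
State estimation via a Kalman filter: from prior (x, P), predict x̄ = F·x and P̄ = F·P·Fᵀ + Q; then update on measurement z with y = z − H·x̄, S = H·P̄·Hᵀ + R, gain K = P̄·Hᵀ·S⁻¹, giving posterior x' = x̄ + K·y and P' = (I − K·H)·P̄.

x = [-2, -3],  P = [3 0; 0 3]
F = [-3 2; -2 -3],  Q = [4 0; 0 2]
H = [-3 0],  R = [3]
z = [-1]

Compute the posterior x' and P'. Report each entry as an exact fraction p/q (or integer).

x' = [43/130, 13]
P' = [43/130 0; 0 41]

x̄ = F·x = [0, 13]
P̄ = F·P·Fᵀ + Q = [43 0; 0 41]
y = z − H·x̄ = [-1]
S = H·P̄·Hᵀ + R = [390]
K = P̄·Hᵀ·S⁻¹ = [-43/130; 0]
x' = x̄ + K·y = [43/130, 13]
P' = (I − K·H)·P̄ = [43/130 0; 0 41]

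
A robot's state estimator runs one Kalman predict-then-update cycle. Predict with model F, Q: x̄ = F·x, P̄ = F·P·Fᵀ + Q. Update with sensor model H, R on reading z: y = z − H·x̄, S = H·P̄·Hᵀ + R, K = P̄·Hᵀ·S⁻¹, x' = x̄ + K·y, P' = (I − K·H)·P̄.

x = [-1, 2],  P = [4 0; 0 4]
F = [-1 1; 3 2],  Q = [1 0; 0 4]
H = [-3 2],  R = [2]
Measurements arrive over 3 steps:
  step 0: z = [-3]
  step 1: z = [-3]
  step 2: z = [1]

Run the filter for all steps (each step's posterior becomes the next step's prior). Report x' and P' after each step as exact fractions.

step 0: x̄ = F·x = [3, 1]
step 0: P̄ = F·P·Fᵀ + Q = [9 -4; -4 56]
step 0: y = z − H·x̄ = [4]
step 0: S = H·P̄·Hᵀ + R = [355]
step 0: K = P̄·Hᵀ·S⁻¹ = [-7/71; 124/355]
step 0: x' = x̄ + K·y = [185/71, 851/355]
step 0: P' = (I − K·H)·P̄ = [394/71 584/71; 584/71 4504/355]
step 1: x̄ = F·x = [-74/355, 4477/355]
step 1: P̄ = F·P·Fᵀ + Q = [989/355 6018/355; 6018/355 72206/355]
step 1: y = z − H·x̄ = [-10241/355]
step 1: S = H·P̄·Hᵀ + R = [226219/355]
step 1: K = P̄·Hᵀ·S⁻¹ = [9069/226219; 126358/226219]
step 1: x' = x̄ + K·y = [-44111/32317, -113179/32317]
step 1: P' = (I − K·H)·P̄ = [398546/226219 606888/226219; 606888/226219 1036690/226219]
step 2: x̄ = F·x = [-69068/32317, -358691/32317]
step 2: P̄ = F·P·Fᵀ + Q = [447679/226219 212090/32317; 212090/32317 2274458/32317]
step 2: y = z − H·x̄ = [542495/32317]
step 2: S = H·P̄·Hᵀ + R = [50350813/226219]
step 2: K = P̄·Hᵀ·S⁻¹ = [1626223/50350813; 27388522/50350813]
step 2: x' = x̄ + K·y = [-80311047/50350813, -99088629/50350813]
step 2: P' = (I − K·H)·P̄ = [87951942/50350813 133554136/50350813; 133554136/50350813 227719726/50350813]

step 0: x' = [185/71, 851/355], P' = [394/71 584/71; 584/71 4504/355]
step 1: x' = [-44111/32317, -113179/32317], P' = [398546/226219 606888/226219; 606888/226219 1036690/226219]
step 2: x' = [-80311047/50350813, -99088629/50350813], P' = [87951942/50350813 133554136/50350813; 133554136/50350813 227719726/50350813]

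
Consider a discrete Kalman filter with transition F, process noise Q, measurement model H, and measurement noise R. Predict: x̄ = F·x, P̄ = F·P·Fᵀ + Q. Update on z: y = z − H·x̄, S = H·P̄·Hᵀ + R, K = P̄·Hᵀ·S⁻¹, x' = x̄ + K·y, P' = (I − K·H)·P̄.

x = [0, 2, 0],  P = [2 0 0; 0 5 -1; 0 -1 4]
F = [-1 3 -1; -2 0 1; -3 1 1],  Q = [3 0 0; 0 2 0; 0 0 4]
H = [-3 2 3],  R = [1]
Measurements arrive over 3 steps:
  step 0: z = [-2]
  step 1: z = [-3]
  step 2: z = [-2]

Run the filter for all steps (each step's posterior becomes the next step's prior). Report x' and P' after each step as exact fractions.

step 0: x' = [569/134, 205/201, 194/67], P' = [9453/268 1525/134 1851/67; 1525/134 1133/201 513/67; 1851/67 513/67 1511/67]
step 1: x' = [-575055/195082, -152123/97541, -1704923/585246], P' = [4765704/97541 1662016/97541 7318677/195082; 1662016/97541 771895/97541 1153275/97541; 7318677/195082 1153275/97541 8697181/292623]
step 2: x' = [23365474/150116095, -143352863/600464380, -209569251/600464380], P' = [7148649612/150116095 5003790913/300232190 5483649588/150116095; 5003790913/300232190 4688156797/600464380 6918922429/600464380; 5483649588/150116095 6918922429/600464380 17375871293/600464380]

step 0: x̄ = F·x = [6, 0, 2]
step 0: P̄ = F·P·Fᵀ + Q = [60 -3 15; -3 14 15; 15 15 29]
step 0: y = z − H·x̄ = [10]
step 0: S = H·P̄·Hᵀ + R = [804]
step 0: K = P̄·Hᵀ·S⁻¹ = [-47/268; 41/402; 6/67]
step 0: x' = x̄ + K·y = [569/134, 205/201, 194/67]
step 0: P' = (I − K·H)·P̄ = [9453/268 1525/134 1851/67; 1525/134 1133/201 513/67; 1851/67 513/67 1511/67]
step 1: x̄ = F·x = [-547/134, -375/67, -3547/402]
step 1: P̄ = F·P·Fᵀ + Q = [14093/268 4061/134 15259/268; 4061/134 3694/67 10847/134; 15259/268 10847/134 105251/804]
step 1: y = z − H·x̄ = [1502/67]
step 1: S = H·P̄·Hᵀ + R = [97541/67]
step 1: K = P̄·Hᵀ·S⁻¹ = [9871/195082; 17567/97541; 51431/195082]
step 1: x' = x̄ + K·y = [-575055/195082, -152123/97541, -1704923/585246]
step 1: P' = (I − K·H)·P̄ = [4765704/97541 1662016/97541 7318677/195082; 1662016/97541 771895/97541 1153275/97541; 7318677/195082 1153275/97541 8697181/292623]
step 2: x̄ = F·x = [345937/292623, 1745407/585246, 1278917/292623]
step 2: P̄ = F·P·Fᵀ + Q = [15994120/292623 22676491/585246 20156411/292623; 22676491/585246 22558813/292623 66155009/585246; 20156411/292623 66155009/585246 51992635/292623]
step 2: y = z − H·x̄ = [-5129593/292623]
step 2: S = H·P̄·Hᵀ + R = [600464380/292623]
step 2: K = P̄·Hᵀ·S⁻¹ = [8790841/150116095; 110335403/600464380; 161663681/600464380]
step 2: x' = x̄ + K·y = [23365474/150116095, -143352863/600464380, -209569251/600464380]
step 2: P' = (I − K·H)·P̄ = [7148649612/150116095 5003790913/300232190 5483649588/150116095; 5003790913/300232190 4688156797/600464380 6918922429/600464380; 5483649588/150116095 6918922429/600464380 17375871293/600464380]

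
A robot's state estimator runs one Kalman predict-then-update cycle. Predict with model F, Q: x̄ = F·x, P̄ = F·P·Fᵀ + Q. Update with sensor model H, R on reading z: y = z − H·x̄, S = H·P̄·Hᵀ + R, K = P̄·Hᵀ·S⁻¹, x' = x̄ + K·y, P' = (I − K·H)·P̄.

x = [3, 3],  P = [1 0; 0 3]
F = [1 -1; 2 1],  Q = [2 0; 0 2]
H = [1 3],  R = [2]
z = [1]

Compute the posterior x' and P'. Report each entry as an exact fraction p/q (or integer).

x̄ = F·x = [0, 9]
P̄ = F·P·Fᵀ + Q = [6 -1; -1 9]
y = z − H·x̄ = [-26]
S = H·P̄·Hᵀ + R = [83]
K = P̄·Hᵀ·S⁻¹ = [3/83; 26/83]
x' = x̄ + K·y = [-78/83, 71/83]
P' = (I − K·H)·P̄ = [489/83 -161/83; -161/83 71/83]

x' = [-78/83, 71/83]
P' = [489/83 -161/83; -161/83 71/83]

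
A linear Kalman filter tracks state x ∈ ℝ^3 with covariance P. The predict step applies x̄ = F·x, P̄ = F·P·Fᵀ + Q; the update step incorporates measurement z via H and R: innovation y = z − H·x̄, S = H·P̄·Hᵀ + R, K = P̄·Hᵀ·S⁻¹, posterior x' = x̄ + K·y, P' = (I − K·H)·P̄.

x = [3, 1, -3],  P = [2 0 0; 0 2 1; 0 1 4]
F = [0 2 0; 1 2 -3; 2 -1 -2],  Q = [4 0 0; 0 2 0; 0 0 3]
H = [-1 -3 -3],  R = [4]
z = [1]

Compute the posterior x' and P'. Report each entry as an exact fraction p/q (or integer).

x̄ = F·x = [2, 14, 11]
P̄ = F·P·Fᵀ + Q = [12 2 -8; 2 36 23; -8 23 33]
y = z − H·x̄ = [78]
S = H·P̄·Hᵀ + R = [1015]
K = P̄·Hᵀ·S⁻¹ = [6/1015; -179/1015; -32/203]
x' = x̄ + K·y = [2498/1015, 248/1015, -263/203]
P' = (I − K·H)·P̄ = [12144/1015 3104/1015 -1432/203; 3104/1015 4499/1015 -1059/203; -1432/203 -1059/203 1579/203]

x' = [2498/1015, 248/1015, -263/203]
P' = [12144/1015 3104/1015 -1432/203; 3104/1015 4499/1015 -1059/203; -1432/203 -1059/203 1579/203]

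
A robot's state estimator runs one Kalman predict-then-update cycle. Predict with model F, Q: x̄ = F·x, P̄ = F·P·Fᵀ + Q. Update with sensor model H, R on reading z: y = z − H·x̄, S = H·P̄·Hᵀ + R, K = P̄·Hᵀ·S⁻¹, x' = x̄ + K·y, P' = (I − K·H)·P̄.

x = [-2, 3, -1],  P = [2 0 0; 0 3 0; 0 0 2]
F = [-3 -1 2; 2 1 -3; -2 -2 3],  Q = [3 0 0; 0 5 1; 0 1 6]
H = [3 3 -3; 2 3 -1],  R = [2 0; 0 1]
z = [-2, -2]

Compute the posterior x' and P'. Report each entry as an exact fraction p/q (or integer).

x̄ = F·x = [1, 2, -5]
P̄ = F·P·Fᵀ + Q = [32 -27 30; -27 34 -31; 30 -31 44]
y = z − H·x̄ = [-26, -15]
S = H·P̄·Hᵀ + R = [524 327; 327 221]
K = P̄·Hᵀ·S⁻¹ = [-1206/8875 -103/8875; -9/125 58/125; -4656/8875 3797/8875]
x' = x̄ + K·y = [41776/8875, -386/125, 19726/8875]
P' = (I − K·H)·P̄ = [188709/8875 -1324/125 95509/8875; -1324/125 694/125 -624/125; 95509/8875 -624/125 54309/8875]

x' = [41776/8875, -386/125, 19726/8875]
P' = [188709/8875 -1324/125 95509/8875; -1324/125 694/125 -624/125; 95509/8875 -624/125 54309/8875]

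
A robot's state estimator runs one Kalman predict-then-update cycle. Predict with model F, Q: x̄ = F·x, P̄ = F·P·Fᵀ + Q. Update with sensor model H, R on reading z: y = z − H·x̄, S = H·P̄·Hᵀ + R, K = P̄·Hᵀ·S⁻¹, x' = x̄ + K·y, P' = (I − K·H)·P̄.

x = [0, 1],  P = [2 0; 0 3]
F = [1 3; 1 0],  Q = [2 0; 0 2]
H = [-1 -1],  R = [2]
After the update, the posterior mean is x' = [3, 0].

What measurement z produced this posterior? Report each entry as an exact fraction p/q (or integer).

x̄ = F·x = [3, 0]
P̄ = F·P·Fᵀ + Q = [31 2; 2 4]
S = H·P̄·Hᵀ + R = [41]
K = P̄·Hᵀ·S⁻¹ = [-33/41; -6/41]
x' − x̄ = [0, 0] = K·y
y = (KᵀK)⁻¹·Kᵀ·(x' − x̄) = [0]
z = y + H·x̄ = [0] + [-3] = [-3]

z = [-3]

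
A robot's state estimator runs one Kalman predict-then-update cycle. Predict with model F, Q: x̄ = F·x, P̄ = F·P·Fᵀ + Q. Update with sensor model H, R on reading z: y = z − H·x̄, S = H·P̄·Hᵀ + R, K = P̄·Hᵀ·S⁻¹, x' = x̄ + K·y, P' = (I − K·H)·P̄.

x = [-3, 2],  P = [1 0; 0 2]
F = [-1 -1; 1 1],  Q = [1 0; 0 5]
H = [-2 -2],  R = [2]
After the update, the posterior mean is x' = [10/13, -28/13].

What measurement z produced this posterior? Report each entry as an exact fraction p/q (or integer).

z = [3]

x̄ = F·x = [1, -1]
P̄ = F·P·Fᵀ + Q = [4 -3; -3 8]
S = H·P̄·Hᵀ + R = [26]
K = P̄·Hᵀ·S⁻¹ = [-1/13; -5/13]
x' − x̄ = [-3/13, -15/13] = K·y
y = (KᵀK)⁻¹·Kᵀ·(x' − x̄) = [3]
z = y + H·x̄ = [3] + [0] = [3]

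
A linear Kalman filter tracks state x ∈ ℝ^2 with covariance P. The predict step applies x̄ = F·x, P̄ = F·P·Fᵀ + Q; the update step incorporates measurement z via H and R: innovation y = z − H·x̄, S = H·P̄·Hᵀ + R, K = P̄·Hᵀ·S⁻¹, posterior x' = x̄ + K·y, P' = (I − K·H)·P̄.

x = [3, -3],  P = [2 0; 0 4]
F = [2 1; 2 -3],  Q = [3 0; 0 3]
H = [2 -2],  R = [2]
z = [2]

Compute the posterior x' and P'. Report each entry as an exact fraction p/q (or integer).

x̄ = F·x = [3, 15]
P̄ = F·P·Fᵀ + Q = [15 -4; -4 47]
y = z − H·x̄ = [26]
S = H·P̄·Hᵀ + R = [282]
K = P̄·Hᵀ·S⁻¹ = [19/141; -17/47]
x' = x̄ + K·y = [917/141, 263/47]
P' = (I − K·H)·P̄ = [1393/141 458/47; 458/47 475/47]

x' = [917/141, 263/47]
P' = [1393/141 458/47; 458/47 475/47]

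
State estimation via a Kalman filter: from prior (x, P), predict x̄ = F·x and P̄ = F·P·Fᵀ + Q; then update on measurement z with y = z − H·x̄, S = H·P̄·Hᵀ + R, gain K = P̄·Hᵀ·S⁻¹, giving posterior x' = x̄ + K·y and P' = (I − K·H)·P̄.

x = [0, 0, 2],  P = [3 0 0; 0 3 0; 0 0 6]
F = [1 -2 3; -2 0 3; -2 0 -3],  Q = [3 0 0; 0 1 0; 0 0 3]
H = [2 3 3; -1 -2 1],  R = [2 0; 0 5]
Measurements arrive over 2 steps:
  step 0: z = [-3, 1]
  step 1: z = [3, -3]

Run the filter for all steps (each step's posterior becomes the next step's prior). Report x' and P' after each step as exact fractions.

step 0: x̄ = F·x = [6, 6, -6]
step 0: P̄ = F·P·Fᵀ + Q = [72 48 -60; 48 67 -42; -60 -42 69]
step 0: y = z − H·x̄ = [-15, 25]
step 0: S = H·P̄·Hᵀ + R = [614 -489; -489 894]
step 0: K = P̄·Hᵀ·S⁻¹ = [-996/20653 -5812/20653; 14446/103265 -53917/309795; 23097/103265 37237/103265]
step 0: x' = x̄ + K·y = [-6442/20653, -27845/61959, -7024/20653]
step 0: P' = (I − K·H)·P̄ = [269448/20653 -140228/20653 -40068/20653; -140228/20653 1268059/309795 54371/103265; -40068/20653 54371/103265 94587/103265]
step 1: x̄ = F·x = [-26852/61959, -8188/20653, 33956/20653]
step 1: P̄ = F·P·Fᵀ + Q = [15447394/309795 -4372963/103265 -4221037/103265; -4372963/103265 8747588/103265 4537677/103265; -4221037/103265 4537677/103265 4145958/103265]
step 1: y = z − H·x̄ = [7669/61959, -363725/61959]
step 1: S = H·P̄·Hᵀ + R = [346185466/309795 -87381509/309795; -87381509/309795 52803841/309795]
step 1: K = P̄·Hᵀ·S⁻¹ = [-8445727413/34359477035 -15194847782/34359477035; 8643692117/34359477035 -2454019247/34359477035; 8404749276/34359477035 12525663429/34359477035]
step 1: x' = x̄ + K·y = [73263852687/34359477035, 1853974912/34359477035, -15999446439/34359477035]
step 1: P' = (I − K·H)·P̄ = [355055127216/34359477035 -173804930464/34359477035 -68528972622/34359477035; -173804930464/34359477035 102569147251/34359477035 19063267803/34359477035; -68528972622/34359477035 19063267803/34359477035 32225880129/34359477035]

step 0: x' = [-6442/20653, -27845/61959, -7024/20653], P' = [269448/20653 -140228/20653 -40068/20653; -140228/20653 1268059/309795 54371/103265; -40068/20653 54371/103265 94587/103265]
step 1: x' = [73263852687/34359477035, 1853974912/34359477035, -15999446439/34359477035], P' = [355055127216/34359477035 -173804930464/34359477035 -68528972622/34359477035; -173804930464/34359477035 102569147251/34359477035 19063267803/34359477035; -68528972622/34359477035 19063267803/34359477035 32225880129/34359477035]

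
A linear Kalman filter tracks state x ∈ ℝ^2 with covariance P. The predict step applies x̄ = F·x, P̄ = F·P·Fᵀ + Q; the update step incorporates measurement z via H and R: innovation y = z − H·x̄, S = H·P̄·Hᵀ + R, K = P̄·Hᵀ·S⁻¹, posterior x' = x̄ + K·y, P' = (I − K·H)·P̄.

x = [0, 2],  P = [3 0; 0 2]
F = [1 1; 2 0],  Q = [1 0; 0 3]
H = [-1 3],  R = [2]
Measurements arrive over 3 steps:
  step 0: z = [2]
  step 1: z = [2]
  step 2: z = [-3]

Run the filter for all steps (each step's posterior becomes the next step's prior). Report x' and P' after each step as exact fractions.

step 0: x̄ = F·x = [2, 0]
step 0: P̄ = F·P·Fᵀ + Q = [6 6; 6 15]
step 0: y = z − H·x̄ = [4]
step 0: S = H·P̄·Hᵀ + R = [107]
step 0: K = P̄·Hᵀ·S⁻¹ = [12/107; 39/107]
step 0: x' = x̄ + K·y = [262/107, 156/107]
step 0: P' = (I − K·H)·P̄ = [498/107 174/107; 174/107 84/107]
step 1: x̄ = F·x = [418/107, 524/107]
step 1: P̄ = F·P·Fᵀ + Q = [1037/107 1344/107; 1344/107 2313/107]
step 1: y = z − H·x̄ = [-940/107]
step 1: S = H·P̄·Hᵀ + R = [14004/107]
step 1: K = P̄·Hᵀ·S⁻¹ = [2995/14004; 1865/4668]
step 1: x' = x̄ + K·y = [7099/3501, 1619/1167]
step 1: P' = (I − K·H)·P̄ = [51889/14004 6431/4668; 6431/4668 1129/1556]
step 2: x̄ = F·x = [11956/3501, 14198/3501]
step 2: P̄ = F·P·Fᵀ + Q = [28660/3501 35591/3501; 35591/3501 62392/3501]
step 2: y = z − H·x̄ = [-41141/3501]
step 2: S = H·P̄·Hᵀ + R = [383644/3501]
step 2: K = P̄·Hᵀ·S⁻¹ = [78113/383644; 151585/383644]
step 2: x' = x̄ + K·y = [392231/383644, -225473/383644]
step 2: P' = (I − K·H)·P̄ = [1397771/383644 517999/383644; 517999/383644 273723/383644]

step 0: x' = [262/107, 156/107], P' = [498/107 174/107; 174/107 84/107]
step 1: x' = [7099/3501, 1619/1167], P' = [51889/14004 6431/4668; 6431/4668 1129/1556]
step 2: x' = [392231/383644, -225473/383644], P' = [1397771/383644 517999/383644; 517999/383644 273723/383644]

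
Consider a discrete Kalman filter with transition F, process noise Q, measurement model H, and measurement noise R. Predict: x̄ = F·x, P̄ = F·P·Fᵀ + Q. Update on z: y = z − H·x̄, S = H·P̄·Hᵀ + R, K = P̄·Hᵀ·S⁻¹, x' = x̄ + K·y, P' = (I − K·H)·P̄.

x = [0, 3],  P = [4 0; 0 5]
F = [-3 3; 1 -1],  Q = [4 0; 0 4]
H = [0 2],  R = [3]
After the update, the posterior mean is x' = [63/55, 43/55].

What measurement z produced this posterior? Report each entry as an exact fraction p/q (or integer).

x̄ = F·x = [9, -3]
P̄ = F·P·Fᵀ + Q = [85 -27; -27 13]
S = H·P̄·Hᵀ + R = [55]
K = P̄·Hᵀ·S⁻¹ = [-54/55; 26/55]
x' − x̄ = [-432/55, 208/55] = K·y
y = (KᵀK)⁻¹·Kᵀ·(x' − x̄) = [8]
z = y + H·x̄ = [8] + [-6] = [2]

z = [2]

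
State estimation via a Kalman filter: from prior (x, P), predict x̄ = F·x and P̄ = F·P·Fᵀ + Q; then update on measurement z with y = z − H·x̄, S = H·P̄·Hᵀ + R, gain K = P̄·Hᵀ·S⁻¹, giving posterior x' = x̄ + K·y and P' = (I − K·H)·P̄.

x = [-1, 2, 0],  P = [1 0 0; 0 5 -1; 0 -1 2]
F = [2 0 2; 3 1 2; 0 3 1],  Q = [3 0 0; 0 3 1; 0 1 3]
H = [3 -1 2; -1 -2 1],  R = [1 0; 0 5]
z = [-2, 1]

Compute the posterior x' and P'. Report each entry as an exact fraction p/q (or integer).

x̄ = F·x = [-2, -1, 6]
P̄ = F·P·Fᵀ + Q = [15 12 -2; 12 21 13; -2 13 44]
y = z − H·x̄ = [-9, -9]
S = H·P̄·Hᵀ + R = [185 -42; -42 148]
K = P̄·Hᵀ·S⁻¹ = [1285/12808 -6367/25616; 2173/12808 -5863/25616; 2763/6404 3299/12808]
x' = x̄ + K·y = [-17059/25616, -11963/25616, -2577/12808]
P' = (I − K·H)·P̄ = [48663/25616 -59025/25616 -50611/12808; -59025/25616 119367/25616 75197/12808; -50611/12808 75197/12808 58139/6404]

x' = [-17059/25616, -11963/25616, -2577/12808]
P' = [48663/25616 -59025/25616 -50611/12808; -59025/25616 119367/25616 75197/12808; -50611/12808 75197/12808 58139/6404]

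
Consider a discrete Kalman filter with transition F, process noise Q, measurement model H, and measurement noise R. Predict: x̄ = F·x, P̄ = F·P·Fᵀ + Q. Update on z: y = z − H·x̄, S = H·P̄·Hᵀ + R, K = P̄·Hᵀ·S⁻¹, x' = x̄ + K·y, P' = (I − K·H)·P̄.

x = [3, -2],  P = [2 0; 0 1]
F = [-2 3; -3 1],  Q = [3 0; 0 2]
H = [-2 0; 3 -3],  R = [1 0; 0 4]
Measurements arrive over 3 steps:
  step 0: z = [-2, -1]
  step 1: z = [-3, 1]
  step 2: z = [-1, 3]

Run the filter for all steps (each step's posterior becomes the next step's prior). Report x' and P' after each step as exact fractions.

step 0: x' = [6134/7443, 2597/2481], P' = [1835/7443 605/2481; 605/2481 551/827]
step 1: x' = [5279974/3882919, 2858395/3882919], P' = [892594/3882919 799398/3882919; 799398/3882919 2238590/3882919]
step 2: x' = [1210252098/3784548161, -3722210443/3784548161], P' = [869221054/3784548161 779238210/3784548161; 779238210/3784548161 2181094394/3784548161]

step 0: x̄ = F·x = [-12, -11]
step 0: P̄ = F·P·Fᵀ + Q = [20 15; 15 21]
step 0: y = z − H·x̄ = [-26, 2]
step 0: S = H·P̄·Hᵀ + R = [81 -30; -30 103]
step 0: K = P̄·Hᵀ·S⁻¹ = [-3670/7443 5/2481; -1210/2481 -262/827]
step 0: x' = x̄ + K·y = [6134/7443, 2597/2481]
step 0: P' = (I − K·H)·P̄ = [1835/7443 605/2481; 605/2481 551/827]
step 1: x̄ = F·x = [11105/7443, -1179/827]
step 1: P̄ = F·P·Fᵀ + Q = [52520/7443 658/827; 658/827 2830/827]
step 1: y = z − H·x̄ = [-119/7443, -19235/2481]
step 1: S = H·P̄·Hᵀ + R = [217523/7443 -93196/2481; -93196/2481 69454/827]
step 1: K = P̄·Hᵀ·S⁻¹ = [-1785188/3882919 69897/3882919; -1598796/3882919 -1079394/3882919]
step 1: x' = x̄ + K·y = [5279974/3882919, 2858395/3882919]
step 1: P' = (I − K·H)·P̄ = [892594/3882919 799398/3882919; 799398/3882919 2238590/3882919]
step 2: x̄ = F·x = [-1984763/3882919, -12981527/3882919]
step 2: P̄ = F·P·Fᵀ + Q = [25773667/3882919 3277956/3882919; 3277956/3882919 13241386/3882919]
step 2: y = z − H·x̄ = [-7852445/3882919, -300585/54689]
step 2: S = H·P̄·Hᵀ + R = [106977587/3882919 -1901046/54689; -1901046/54689 4333295/54689]
step 2: K = P̄·Hᵀ·S⁻¹ = [-1738442108/3784548161 67487133/3784548161; -1558476420/3784548161 -1051392138/3784548161]
step 2: x' = x̄ + K·y = [1210252098/3784548161, -3722210443/3784548161]
step 2: P' = (I − K·H)·P̄ = [869221054/3784548161 779238210/3784548161; 779238210/3784548161 2181094394/3784548161]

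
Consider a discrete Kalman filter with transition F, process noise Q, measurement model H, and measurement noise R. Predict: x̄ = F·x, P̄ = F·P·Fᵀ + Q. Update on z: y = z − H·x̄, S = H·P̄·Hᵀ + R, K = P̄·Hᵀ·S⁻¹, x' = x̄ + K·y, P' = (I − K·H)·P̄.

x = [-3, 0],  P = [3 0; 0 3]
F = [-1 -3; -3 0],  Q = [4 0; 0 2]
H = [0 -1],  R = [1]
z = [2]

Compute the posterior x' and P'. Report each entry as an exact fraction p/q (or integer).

x' = [-3/10, -49/30]
P' = [313/10 3/10; 3/10 29/30]

x̄ = F·x = [3, 9]
P̄ = F·P·Fᵀ + Q = [34 9; 9 29]
y = z − H·x̄ = [11]
S = H·P̄·Hᵀ + R = [30]
K = P̄·Hᵀ·S⁻¹ = [-3/10; -29/30]
x' = x̄ + K·y = [-3/10, -49/30]
P' = (I − K·H)·P̄ = [313/10 3/10; 3/10 29/30]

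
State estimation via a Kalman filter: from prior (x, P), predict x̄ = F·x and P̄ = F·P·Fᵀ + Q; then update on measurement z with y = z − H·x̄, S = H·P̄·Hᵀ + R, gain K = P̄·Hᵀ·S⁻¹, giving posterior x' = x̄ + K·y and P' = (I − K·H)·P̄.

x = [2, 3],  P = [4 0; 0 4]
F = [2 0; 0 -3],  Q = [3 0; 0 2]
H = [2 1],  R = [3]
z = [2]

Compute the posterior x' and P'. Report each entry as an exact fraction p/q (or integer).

x̄ = F·x = [4, -9]
P̄ = F·P·Fᵀ + Q = [19 0; 0 38]
y = z − H·x̄ = [3]
S = H·P̄·Hᵀ + R = [117]
K = P̄·Hᵀ·S⁻¹ = [38/117; 38/117]
x' = x̄ + K·y = [194/39, -313/39]
P' = (I − K·H)·P̄ = [779/117 -1444/117; -1444/117 3002/117]

x' = [194/39, -313/39]
P' = [779/117 -1444/117; -1444/117 3002/117]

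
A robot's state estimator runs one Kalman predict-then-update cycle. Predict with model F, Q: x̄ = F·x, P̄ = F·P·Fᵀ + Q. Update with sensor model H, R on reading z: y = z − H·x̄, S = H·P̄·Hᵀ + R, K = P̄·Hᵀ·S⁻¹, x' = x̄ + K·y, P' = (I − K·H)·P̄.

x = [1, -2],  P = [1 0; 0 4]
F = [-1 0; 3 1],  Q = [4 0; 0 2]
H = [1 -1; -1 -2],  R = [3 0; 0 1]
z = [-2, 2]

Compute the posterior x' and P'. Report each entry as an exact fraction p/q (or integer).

x' = [-1367/782, -55/782]
P' = [873/782 -339/782; -339/782 309/782]

x̄ = F·x = [-1, 1]
P̄ = F·P·Fᵀ + Q = [5 -3; -3 15]
y = z − H·x̄ = [0, 3]
S = H·P̄·Hᵀ + R = [29 28; 28 54]
K = P̄·Hᵀ·S⁻¹ = [202/391 -195/782; -108/391 -279/782]
x' = x̄ + K·y = [-1367/782, -55/782]
P' = (I − K·H)·P̄ = [873/782 -339/782; -339/782 309/782]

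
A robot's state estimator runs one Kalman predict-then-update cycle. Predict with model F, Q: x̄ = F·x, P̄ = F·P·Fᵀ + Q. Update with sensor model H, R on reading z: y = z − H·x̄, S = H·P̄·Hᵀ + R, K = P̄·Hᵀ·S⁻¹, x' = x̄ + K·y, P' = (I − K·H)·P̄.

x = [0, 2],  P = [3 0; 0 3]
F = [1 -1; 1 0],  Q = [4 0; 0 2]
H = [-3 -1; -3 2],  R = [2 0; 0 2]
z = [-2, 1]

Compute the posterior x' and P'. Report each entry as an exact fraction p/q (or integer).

x' = [373/1233, 3535/3699]
P' = [50/411 86/1233; 86/1233 1496/3699]

x̄ = F·x = [-2, 0]
P̄ = F·P·Fᵀ + Q = [10 3; 3 5]
y = z − H·x̄ = [-8, -5]
S = H·P̄·Hᵀ + R = [115 71; 71 76]
K = P̄·Hᵀ·S⁻¹ = [-268/1233 -139/1233; -1135/3699 1109/3699]
x' = x̄ + K·y = [373/1233, 3535/3699]
P' = (I − K·H)·P̄ = [50/411 86/1233; 86/1233 1496/3699]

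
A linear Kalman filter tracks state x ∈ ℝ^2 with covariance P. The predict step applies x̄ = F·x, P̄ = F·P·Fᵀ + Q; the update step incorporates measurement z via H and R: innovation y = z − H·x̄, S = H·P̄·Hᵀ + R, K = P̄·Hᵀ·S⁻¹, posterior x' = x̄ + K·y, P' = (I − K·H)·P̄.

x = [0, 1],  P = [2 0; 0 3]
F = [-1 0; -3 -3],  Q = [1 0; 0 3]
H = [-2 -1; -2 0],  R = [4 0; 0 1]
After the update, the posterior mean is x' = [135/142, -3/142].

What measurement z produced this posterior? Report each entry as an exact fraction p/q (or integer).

z = [-2, -2]

x̄ = F·x = [0, -3]
P̄ = F·P·Fᵀ + Q = [3 6; 6 48]
S = H·P̄·Hᵀ + R = [88 24; 24 13]
K = P̄·Hᵀ·S⁻¹ = [-3/142 -30/71; -123/142 48/71]
x' − x̄ = [135/142, 423/142] = K·y
y = (KᵀK)⁻¹·Kᵀ·(x' − x̄) = [-5, -2]
z = y + H·x̄ = [-5, -2] + [3, 0] = [-2, -2]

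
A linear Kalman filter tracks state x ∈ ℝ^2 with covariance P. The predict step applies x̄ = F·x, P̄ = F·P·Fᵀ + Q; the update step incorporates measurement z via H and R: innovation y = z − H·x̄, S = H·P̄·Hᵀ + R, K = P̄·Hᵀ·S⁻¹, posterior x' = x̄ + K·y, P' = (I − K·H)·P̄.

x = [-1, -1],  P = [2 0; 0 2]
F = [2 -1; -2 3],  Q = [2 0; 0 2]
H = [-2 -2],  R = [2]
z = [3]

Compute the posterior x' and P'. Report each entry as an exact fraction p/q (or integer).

x' = [-27/25, -11/25]
P' = [292/25 -294/25; -294/25 308/25]

x̄ = F·x = [-1, -1]
P̄ = F·P·Fᵀ + Q = [12 -14; -14 28]
y = z − H·x̄ = [-1]
S = H·P̄·Hᵀ + R = [50]
K = P̄·Hᵀ·S⁻¹ = [2/25; -14/25]
x' = x̄ + K·y = [-27/25, -11/25]
P' = (I − K·H)·P̄ = [292/25 -294/25; -294/25 308/25]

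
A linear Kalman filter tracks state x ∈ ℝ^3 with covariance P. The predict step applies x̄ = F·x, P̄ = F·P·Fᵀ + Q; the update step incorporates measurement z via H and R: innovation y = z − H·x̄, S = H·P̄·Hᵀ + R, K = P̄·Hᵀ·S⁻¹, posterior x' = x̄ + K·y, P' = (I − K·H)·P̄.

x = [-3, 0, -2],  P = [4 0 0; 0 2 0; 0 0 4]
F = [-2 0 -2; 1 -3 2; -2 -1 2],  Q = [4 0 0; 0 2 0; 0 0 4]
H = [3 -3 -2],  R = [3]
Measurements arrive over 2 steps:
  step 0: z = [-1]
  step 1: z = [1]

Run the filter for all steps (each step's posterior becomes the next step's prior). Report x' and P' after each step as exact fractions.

step 0: x̄ = F·x = [10, -7, 2]
step 0: P̄ = F·P·Fᵀ + Q = [36 -24 0; -24 40 14; 0 14 38]
step 0: y = z − H·x̄ = [-48]
step 0: S = H·P̄·Hᵀ + R = [1439]
step 0: K = P̄·Hᵀ·S⁻¹ = [180/1439; -220/1439; -118/1439]
step 0: x' = x̄ + K·y = [5750/1439, 487/1439, 8542/1439]
step 0: P' = (I − K·H)·P̄ = [19404/1439 5064/1439 21240/1439; 5064/1439 9160/1439 -5814/1439; 21240/1439 -5814/1439 40758/1439]
step 1: x̄ = F·x = [-28584/1439, 21373/1439, 5097/1439]
step 1: P̄ = F·P·Fᵀ + Q = [416324/1439 -333780/1439 -86916/1439; -333780/1439 392098/1439 181056/1439; -86916/1439 181056/1439 129156/1439]
step 1: y = z − H·x̄ = [161504/1439]
step 1: S = H·P̄·Hᵀ + R = [17020443/1439]
step 1: K = P̄·Hᵀ·S⁻¹ = [808048/5673481; -76962/515771; -354076/5673481]
step 1: x' = x̄ + K·y = [-22006808/5673481, -977135/515771, -19643473/5673481]
step 1: P' = (I − K·H)·P̄ = [280181788/5673481 10015932/515771 253797732/5673481; 10015932/515771 4703854/515771 8083560/515771; 253797732/5673481 8083560/515771 247848972/5673481]

step 0: x' = [5750/1439, 487/1439, 8542/1439], P' = [19404/1439 5064/1439 21240/1439; 5064/1439 9160/1439 -5814/1439; 21240/1439 -5814/1439 40758/1439]
step 1: x' = [-22006808/5673481, -977135/515771, -19643473/5673481], P' = [280181788/5673481 10015932/515771 253797732/5673481; 10015932/515771 4703854/515771 8083560/515771; 253797732/5673481 8083560/515771 247848972/5673481]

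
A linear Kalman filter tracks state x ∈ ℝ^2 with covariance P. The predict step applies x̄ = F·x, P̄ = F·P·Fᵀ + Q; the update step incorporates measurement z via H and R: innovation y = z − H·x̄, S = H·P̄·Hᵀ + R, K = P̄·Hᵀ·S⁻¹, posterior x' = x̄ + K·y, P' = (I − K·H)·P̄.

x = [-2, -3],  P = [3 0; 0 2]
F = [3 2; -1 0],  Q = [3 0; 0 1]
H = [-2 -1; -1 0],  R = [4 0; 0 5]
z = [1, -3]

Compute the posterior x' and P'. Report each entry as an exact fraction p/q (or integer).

x' = [88/281, -321/281]
P' = [1115/843 -890/843; -890/843 1784/843]

x̄ = F·x = [-12, 2]
P̄ = F·P·Fᵀ + Q = [38 -9; -9 4]
y = z − H·x̄ = [-21, -15]
S = H·P̄·Hᵀ + R = [124 67; 67 43]
K = P̄·Hᵀ·S⁻¹ = [-335/843 -223/843; -1/843 178/843]
x' = x̄ + K·y = [88/281, -321/281]
P' = (I − K·H)·P̄ = [1115/843 -890/843; -890/843 1784/843]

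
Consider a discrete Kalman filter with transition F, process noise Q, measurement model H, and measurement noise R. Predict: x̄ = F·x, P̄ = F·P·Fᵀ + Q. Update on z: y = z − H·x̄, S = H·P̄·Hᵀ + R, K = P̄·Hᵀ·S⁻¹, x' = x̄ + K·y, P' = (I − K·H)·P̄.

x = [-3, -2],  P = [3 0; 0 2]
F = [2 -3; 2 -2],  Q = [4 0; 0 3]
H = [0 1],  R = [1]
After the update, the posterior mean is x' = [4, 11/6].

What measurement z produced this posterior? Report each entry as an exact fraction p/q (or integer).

x̄ = F·x = [0, -2]
P̄ = F·P·Fᵀ + Q = [34 24; 24 23]
S = H·P̄·Hᵀ + R = [24]
K = P̄·Hᵀ·S⁻¹ = [1; 23/24]
x' − x̄ = [4, 23/6] = K·y
y = (KᵀK)⁻¹·Kᵀ·(x' − x̄) = [4]
z = y + H·x̄ = [4] + [-2] = [2]

z = [2]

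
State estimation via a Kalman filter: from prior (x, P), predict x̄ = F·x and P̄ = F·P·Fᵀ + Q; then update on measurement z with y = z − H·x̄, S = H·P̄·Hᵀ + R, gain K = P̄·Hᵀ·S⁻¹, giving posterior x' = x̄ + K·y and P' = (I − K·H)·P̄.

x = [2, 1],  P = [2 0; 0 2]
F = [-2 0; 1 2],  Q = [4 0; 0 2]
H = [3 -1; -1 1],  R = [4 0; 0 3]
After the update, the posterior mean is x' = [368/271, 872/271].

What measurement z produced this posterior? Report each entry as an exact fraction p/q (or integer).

x̄ = F·x = [-4, 4]
P̄ = F·P·Fᵀ + Q = [12 -4; -4 12]
S = H·P̄·Hᵀ + R = [148 -64; -64 35]
K = P̄·Hᵀ·S⁻¹ = [94/271 48/271; 46/271 208/271]
x' − x̄ = [1452/271, -212/271] = K·y
y = (KᵀK)⁻¹·Kᵀ·(x' − x̄) = [18, -5]
z = y + H·x̄ = [18, -5] + [-16, 8] = [2, 3]

z = [2, 3]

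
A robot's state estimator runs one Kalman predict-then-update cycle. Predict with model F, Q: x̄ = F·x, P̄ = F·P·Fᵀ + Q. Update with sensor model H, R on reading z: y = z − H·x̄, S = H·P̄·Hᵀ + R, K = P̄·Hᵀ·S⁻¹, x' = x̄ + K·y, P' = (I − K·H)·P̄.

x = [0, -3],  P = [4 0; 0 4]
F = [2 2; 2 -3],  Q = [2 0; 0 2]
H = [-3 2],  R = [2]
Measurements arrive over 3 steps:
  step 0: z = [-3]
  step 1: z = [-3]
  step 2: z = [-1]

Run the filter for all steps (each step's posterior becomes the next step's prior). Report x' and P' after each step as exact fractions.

step 0: x̄ = F·x = [-6, 9]
step 0: P̄ = F·P·Fᵀ + Q = [34 -8; -8 54]
step 0: y = z − H·x̄ = [-39]
step 0: S = H·P̄·Hᵀ + R = [620]
step 0: K = P̄·Hᵀ·S⁻¹ = [-59/310; 33/155]
step 0: x' = x̄ + K·y = [441/310, 108/155]
step 0: P' = (I − K·H)·P̄ = [1789/155 2654/155; 2654/155 4014/155]
step 1: x̄ = F·x = [657/155, 117/155]
step 1: P̄ = F·P·Fᵀ + Q = [44754/155 -22236/155; -22236/155 11744/155]
step 1: y = z − H·x̄ = [1272/155]
step 1: S = H·P̄·Hᵀ + R = [716904/155]
step 1: K = P̄·Hᵀ·S⁻¹ = [-29789/119484; 22549/179226]
step 1: x' = x̄ + K·y = [21833/9957, 53389/29871]
step 1: P' = (I − K·H)·P̄ = [24817/19914 48391/29871; 48391/29871 229034/89613]
step 2: x̄ = F·x = [237776/29871, -3241/3319]
step 2: P̄ = F·P·Fᵀ + Q = [2703452/89613 -135316/9957; -135316/9957 35006/3319]
step 2: y = z − H·x̄ = [247265/9957]
step 2: S = H·P̄·Hᵀ + R = [4767230/9957]
step 2: K = P̄·Hᵀ·S⁻¹ = [-1757674/7150845; 307992/2383615]
step 2: x' = x̄ + K·y = [2654518/1430169, 1064171/476723]
step 2: P' = (I − K·H)·P̄ = [26629804/21452535 11557228/7150845; 11557228/7150845 6086606/2383615]

step 0: x' = [441/310, 108/155], P' = [1789/155 2654/155; 2654/155 4014/155]
step 1: x' = [21833/9957, 53389/29871], P' = [24817/19914 48391/29871; 48391/29871 229034/89613]
step 2: x' = [2654518/1430169, 1064171/476723], P' = [26629804/21452535 11557228/7150845; 11557228/7150845 6086606/2383615]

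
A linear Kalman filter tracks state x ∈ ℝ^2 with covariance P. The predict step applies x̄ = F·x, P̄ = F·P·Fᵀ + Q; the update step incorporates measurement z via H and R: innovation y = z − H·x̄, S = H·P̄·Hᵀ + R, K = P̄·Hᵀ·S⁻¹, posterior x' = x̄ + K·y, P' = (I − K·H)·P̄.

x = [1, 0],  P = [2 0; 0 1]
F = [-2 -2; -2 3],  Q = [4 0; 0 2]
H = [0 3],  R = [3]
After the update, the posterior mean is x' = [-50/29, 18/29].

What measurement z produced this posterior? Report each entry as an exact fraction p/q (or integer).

x̄ = F·x = [-2, -2]
P̄ = F·P·Fᵀ + Q = [16 2; 2 19]
S = H·P̄·Hᵀ + R = [174]
K = P̄·Hᵀ·S⁻¹ = [1/29; 19/58]
x' − x̄ = [8/29, 76/29] = K·y
y = (KᵀK)⁻¹·Kᵀ·(x' − x̄) = [8]
z = y + H·x̄ = [8] + [-6] = [2]

z = [2]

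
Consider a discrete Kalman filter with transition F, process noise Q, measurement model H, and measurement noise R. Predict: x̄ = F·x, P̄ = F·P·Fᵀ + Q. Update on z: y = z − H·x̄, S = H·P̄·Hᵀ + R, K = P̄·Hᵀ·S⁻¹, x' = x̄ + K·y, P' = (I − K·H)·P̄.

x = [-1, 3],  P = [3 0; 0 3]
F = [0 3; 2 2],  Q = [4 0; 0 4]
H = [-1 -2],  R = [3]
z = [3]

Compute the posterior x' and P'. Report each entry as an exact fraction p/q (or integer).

x' = [311/109, -304/109]
P' = [2269/218 -517/109; -517/109 314/109]

x̄ = F·x = [9, 4]
P̄ = F·P·Fᵀ + Q = [31 18; 18 28]
y = z − H·x̄ = [20]
S = H·P̄·Hᵀ + R = [218]
K = P̄·Hᵀ·S⁻¹ = [-67/218; -37/109]
x' = x̄ + K·y = [311/109, -304/109]
P' = (I − K·H)·P̄ = [2269/218 -517/109; -517/109 314/109]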